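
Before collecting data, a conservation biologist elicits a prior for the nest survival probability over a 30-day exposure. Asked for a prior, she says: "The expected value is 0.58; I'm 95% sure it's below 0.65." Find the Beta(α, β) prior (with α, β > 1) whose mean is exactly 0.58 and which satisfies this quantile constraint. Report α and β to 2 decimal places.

α ≈ 75.97, β ≈ 55.01

With mean 0.58 fixed, write α = 0.58s, β = 0.42s where s = α+β.
Need P(θ < 0.65) = 0.95 under Beta(0.58s, 0.42s). Normal approximation: (q−m)/√(m(1−m)/s) ≈ z_{0.95} = 1.64, so s ≈ 0.58·0.42·(1.64)²/(0.65−0.58)² = 134.5.
At s = 134.5: P(θ<0.65) ≈ 0.952. Adjusting to match 0.95 gives s ≈ 130.98.
So α = 0.58·130.98 ≈ 75.97, β = 0.42·130.98 ≈ 55.01.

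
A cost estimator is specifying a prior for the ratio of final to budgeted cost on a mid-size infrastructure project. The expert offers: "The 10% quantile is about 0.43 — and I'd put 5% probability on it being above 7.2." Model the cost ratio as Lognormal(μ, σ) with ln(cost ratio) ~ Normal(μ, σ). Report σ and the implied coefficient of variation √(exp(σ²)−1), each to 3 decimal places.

σ ≈ 0.963, CV ≈ 1.236

If T ~ Lognormal(μ,σ) then ln T ~ Normal(μ,σ), so the p-quantile of ln T is μ + z_p·σ.
ln(0.43) = -0.844 and ln(7.2) = 1.974; z_{0.1} = -1.282, z_{0.95} = 1.645.
σ = (1.974 − -0.844)/(1.645 − (-1.282)) = 0.963.
μ = -0.844 − (-1.282)·0.963 = 0.390.
CV = √(exp(σ²)−1) = √(exp(0.9273)−1) = 1.236.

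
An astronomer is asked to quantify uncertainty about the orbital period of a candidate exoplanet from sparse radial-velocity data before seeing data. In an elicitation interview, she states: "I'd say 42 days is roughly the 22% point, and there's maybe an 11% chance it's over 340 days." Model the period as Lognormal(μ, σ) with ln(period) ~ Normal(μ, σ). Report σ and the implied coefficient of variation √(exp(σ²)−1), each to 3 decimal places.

If T ~ Lognormal(μ,σ) then ln T ~ Normal(μ,σ), so the p-quantile of ln T is μ + z_p·σ.
ln(42) = 3.738 and ln(340) = 5.829; z_{0.22} = -0.7722, z_{0.89} = 1.227.
σ = (5.829 − 3.738)/(1.227 − (-0.7722)) = 1.046.
μ = 3.738 − (-0.7722)·1.046 = 4.546.
CV = √(exp(σ²)−1) = √(exp(1.0948)−1) = 1.410.

σ ≈ 1.046, CV ≈ 1.410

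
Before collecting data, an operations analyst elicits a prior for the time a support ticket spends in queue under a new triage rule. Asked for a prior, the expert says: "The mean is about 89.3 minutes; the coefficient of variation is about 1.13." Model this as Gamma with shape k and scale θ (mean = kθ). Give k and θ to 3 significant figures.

k ≈ 0.783, θ ≈ 114

For Gamma(k, scale θ): mean = kθ, variance = kθ², so CV = 1/√k.
CV = 1.13, hence k = 1/CV² = 0.783.
Then θ = mean/k = 89.3/0.783 = 114.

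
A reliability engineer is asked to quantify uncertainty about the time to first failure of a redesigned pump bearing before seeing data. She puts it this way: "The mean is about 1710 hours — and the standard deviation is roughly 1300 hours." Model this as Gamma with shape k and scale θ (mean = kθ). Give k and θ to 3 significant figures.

k ≈ 1.73, θ ≈ 988

For Gamma(k, scale θ): mean = kθ, variance = kθ², so CV = 1/√k.
CV = SD/mean = 1300/1710 = 0.7602, hence k = 1/CV² = 1.73.
Then θ = mean/k = 1710/1.73 = 988.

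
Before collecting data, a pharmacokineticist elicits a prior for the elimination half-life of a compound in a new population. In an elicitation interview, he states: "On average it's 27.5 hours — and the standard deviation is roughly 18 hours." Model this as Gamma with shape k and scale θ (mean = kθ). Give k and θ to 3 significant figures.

k ≈ 2.33, θ ≈ 11.8

For Gamma(k, scale θ): mean = kθ, variance = kθ², so CV = 1/√k.
CV = SD/mean = 18/27.5 = 0.6545, hence k = 1/CV² = 2.33.
Then θ = mean/k = 27.5/2.33 = 11.8.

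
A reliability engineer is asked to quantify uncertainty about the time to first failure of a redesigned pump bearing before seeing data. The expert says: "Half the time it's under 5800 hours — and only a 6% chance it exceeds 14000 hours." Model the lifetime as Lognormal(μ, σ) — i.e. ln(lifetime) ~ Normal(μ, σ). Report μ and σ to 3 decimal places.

μ ≈ 8.666, σ ≈ 0.567

If T ~ Lognormal(μ,σ) then ln T ~ Normal(μ,σ), so the p-quantile of ln T is μ + z_p·σ.
ln(5800) = 8.666 and ln(14000) = 9.547; z_{0.5} = 0, z_{0.94} = 1.555.
σ = (9.547 − 8.666)/(1.555 − (0)) = 0.567.
μ = 8.666 − (0)·0.567 = 8.666.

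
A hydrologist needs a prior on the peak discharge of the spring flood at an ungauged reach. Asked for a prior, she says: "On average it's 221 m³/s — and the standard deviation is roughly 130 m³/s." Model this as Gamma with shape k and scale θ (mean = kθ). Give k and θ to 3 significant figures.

For Gamma(k, scale θ): mean = kθ, variance = kθ², so CV = 1/√k.
CV = SD/mean = 130/221 = 0.5882, hence k = 1/CV² = 2.89.
Then θ = mean/k = 221/2.89 = 76.5.

k ≈ 2.89, θ ≈ 76.5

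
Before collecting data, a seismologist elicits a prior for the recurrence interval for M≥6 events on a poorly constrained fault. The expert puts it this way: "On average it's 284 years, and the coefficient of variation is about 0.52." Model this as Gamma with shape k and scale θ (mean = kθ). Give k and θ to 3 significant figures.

For Gamma(k, scale θ): mean = kθ, variance = kθ², so CV = 1/√k.
CV = 0.52, hence k = 1/CV² = 3.7.
Then θ = mean/k = 284/3.7 = 76.8.

k ≈ 3.7, θ ≈ 76.8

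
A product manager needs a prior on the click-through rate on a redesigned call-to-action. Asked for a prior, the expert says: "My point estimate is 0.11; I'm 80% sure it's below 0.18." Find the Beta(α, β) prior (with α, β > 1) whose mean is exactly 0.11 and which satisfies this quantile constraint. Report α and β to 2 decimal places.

With mean 0.11 fixed, write α = 0.11s, β = 0.89s where s = α+β.
Need P(θ < 0.18) = 0.8 under Beta(0.11s, 0.89s). Normal approximation: (q−m)/√(m(1−m)/s) ≈ z_{0.8} = 0.842, so s ≈ 0.11·0.89·(0.842)²/(0.18−0.11)² = 14.2.
At s = 14.2: P(θ<0.18) ≈ 0.824. Adjusting to match 0.8 gives s ≈ 9.24.
So α = 0.11·9.24 ≈ 1.02, β = 0.89·9.24 ≈ 8.23.

α ≈ 1.02, β ≈ 8.23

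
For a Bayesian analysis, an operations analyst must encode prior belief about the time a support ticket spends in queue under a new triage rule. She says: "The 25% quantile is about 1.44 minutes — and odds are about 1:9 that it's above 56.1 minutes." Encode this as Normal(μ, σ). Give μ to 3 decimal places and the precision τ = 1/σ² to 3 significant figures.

μ = 20.288, τ = 0.00128

For Normal(μ,σ), the p-quantile is μ + z_p·σ. Here z_{0.25} = -0.6745, z_{0.9} = 1.282.
So 1.44 = μ − 0.6745σ and 56.1 = μ + 1.282σ.
Subtracting: σ = (56.1 − 1.44)/(1.282 − (-0.6745)) = 27.944.
Then μ = 1.44 − (-0.6745)·27.944 = 20.288.
Precision τ = 1/σ² = 1/27.94² = 0.00128.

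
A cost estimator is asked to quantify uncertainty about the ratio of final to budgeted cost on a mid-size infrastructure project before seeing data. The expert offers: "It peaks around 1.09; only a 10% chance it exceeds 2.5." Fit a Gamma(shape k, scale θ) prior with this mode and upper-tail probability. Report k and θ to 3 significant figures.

k ≈ 3.79, θ ≈ 0.391

Gamma(k,θ) with k>1 has mode (k−1)θ, so θ = 1.09/(k−1).
Need P(X < 2.5) = 0.9 with θ tied to k this way. Start at k = 2, θ = 1.09: P(X<2.5) ≈ 0.668.
Too low — raise k to concentrate. Iterating converges to k ≈ 3.79.
Then θ = 1.09/(3.79−1) ≈ 0.391.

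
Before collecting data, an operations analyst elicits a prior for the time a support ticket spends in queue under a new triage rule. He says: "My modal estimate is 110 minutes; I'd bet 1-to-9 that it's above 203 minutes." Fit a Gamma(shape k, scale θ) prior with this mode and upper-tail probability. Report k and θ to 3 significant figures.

Gamma(k,θ) with k>1 has mode (k−1)θ, so θ = 110/(k−1).
Need P(X < 203) = 0.9 with θ tied to k this way. Start at k = 2, θ = 110: P(X<203) ≈ 0.551.
Too low — raise k to concentrate. Iterating converges to k ≈ 6.08.
Then θ = 110/(6.08−1) ≈ 21.6.

k ≈ 6.08, θ ≈ 21.6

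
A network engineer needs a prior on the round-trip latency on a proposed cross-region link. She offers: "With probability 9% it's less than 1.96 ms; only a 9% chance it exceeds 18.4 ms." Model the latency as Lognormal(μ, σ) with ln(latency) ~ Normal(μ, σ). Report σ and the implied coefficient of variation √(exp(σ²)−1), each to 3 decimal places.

If T ~ Lognormal(μ,σ) then ln T ~ Normal(μ,σ), so the p-quantile of ln T is μ + z_p·σ.
ln(1.96) = 0.6729 and ln(18.4) = 2.912; z_{0.09} = -1.341, z_{0.91} = 1.341.
σ = (2.912 − 0.6729)/(1.341 − (-1.341)) = 0.835.
μ = 0.6729 − (-1.341)·0.835 = 1.793.
CV = √(exp(σ²)−1) = √(exp(0.6974)−1) = 1.004.

σ ≈ 0.835, CV ≈ 1.004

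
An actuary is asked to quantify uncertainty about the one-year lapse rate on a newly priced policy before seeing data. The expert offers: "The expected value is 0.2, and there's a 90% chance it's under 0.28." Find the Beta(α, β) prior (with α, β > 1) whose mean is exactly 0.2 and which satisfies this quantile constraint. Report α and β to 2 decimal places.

α ≈ 8.67, β ≈ 34.69

With mean 0.2 fixed, write α = 0.2s, β = 0.8s where s = α+β.
Need P(θ < 0.28) = 0.9 under Beta(0.2s, 0.8s). Normal approximation: (q−m)/√(m(1−m)/s) ≈ z_{0.9} = 1.28, so s ≈ 0.2·0.8·(1.28)²/(0.28−0.2)² = 41.1.
At s = 41.1: P(θ<0.28) ≈ 0.894. Adjusting to match 0.9 gives s ≈ 43.37.
So α = 0.2·43.37 ≈ 8.67, β = 0.8·43.37 ≈ 34.69.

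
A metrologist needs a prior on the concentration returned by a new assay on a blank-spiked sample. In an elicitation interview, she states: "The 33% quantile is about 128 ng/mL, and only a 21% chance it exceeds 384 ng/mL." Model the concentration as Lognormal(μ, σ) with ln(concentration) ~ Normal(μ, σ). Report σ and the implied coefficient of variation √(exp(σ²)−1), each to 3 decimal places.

If T ~ Lognormal(μ,σ) then ln T ~ Normal(μ,σ), so the p-quantile of ln T is μ + z_p·σ.
ln(128) = 4.852 and ln(384) = 5.951; z_{0.33} = -0.4399, z_{0.79} = 0.8064.
σ = (5.951 − 4.852)/(0.8064 − (-0.4399)) = 0.881.
μ = 4.852 − (-0.4399)·0.881 = 5.240.
CV = √(exp(σ²)−1) = √(exp(0.7770)−1) = 1.084.

σ ≈ 0.881, CV ≈ 1.084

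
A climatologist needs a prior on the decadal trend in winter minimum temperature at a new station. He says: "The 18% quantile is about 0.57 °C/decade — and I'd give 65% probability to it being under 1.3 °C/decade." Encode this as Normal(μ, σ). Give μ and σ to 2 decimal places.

μ = 1.08, σ = 0.56

The p-quantile of Normal(μ,σ) is μ + z_p·σ, with z_{0.18} = -0.9154 and z_{0.65} = 0.3853.
Eliminate σ: μ = (z₂·x₁ − z₁·x₂)/(z₂ − z₁) = (0.3853·0.57 − (-0.9154)·1.3)/1.301 = 1.08.
Then σ = (x₂ − x₁)/(z₂ − z₁) = (1.3 − 0.57)/1.301 = 0.56.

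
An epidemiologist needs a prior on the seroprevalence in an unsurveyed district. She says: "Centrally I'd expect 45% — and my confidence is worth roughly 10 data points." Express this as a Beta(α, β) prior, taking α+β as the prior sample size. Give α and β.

Under the effective-sample-size interpretation, Beta(α, β) has prior mean α/(α+β) and prior sample size α+β.
So α+β = 10 and α/(α+β) = 0.45, giving α = 0.45·10 = 4.5 and β = 10 − 4.5 = 5.5.

α = 4.5, β = 5.5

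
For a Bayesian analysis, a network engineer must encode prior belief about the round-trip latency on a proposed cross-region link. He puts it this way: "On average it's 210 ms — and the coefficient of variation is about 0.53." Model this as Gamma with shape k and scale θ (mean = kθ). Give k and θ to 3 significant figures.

k ≈ 3.56, θ ≈ 59

For Gamma(k, scale θ): mean = kθ, variance = kθ², so CV = 1/√k.
CV = 0.53, hence k = 1/CV² = 3.56.
Then θ = mean/k = 210/3.56 = 59.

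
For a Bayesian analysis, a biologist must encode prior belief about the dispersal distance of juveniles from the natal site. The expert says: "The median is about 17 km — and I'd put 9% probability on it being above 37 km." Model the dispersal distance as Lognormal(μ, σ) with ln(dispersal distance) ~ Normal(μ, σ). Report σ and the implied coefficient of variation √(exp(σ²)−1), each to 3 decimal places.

σ ≈ 0.580, CV ≈ 0.632

If T ~ Lognormal(μ,σ) then ln T ~ Normal(μ,σ), so the p-quantile of ln T is μ + z_p·σ.
ln(17) = 2.833 and ln(37) = 3.611; z_{0.5} = 0, z_{0.91} = 1.341.
σ = (3.611 − 2.833)/(1.341 − (0)) = 0.580.
μ = 2.833 − (0)·0.580 = 2.833.
CV = √(exp(σ²)−1) = √(exp(0.3365)−1) = 0.632.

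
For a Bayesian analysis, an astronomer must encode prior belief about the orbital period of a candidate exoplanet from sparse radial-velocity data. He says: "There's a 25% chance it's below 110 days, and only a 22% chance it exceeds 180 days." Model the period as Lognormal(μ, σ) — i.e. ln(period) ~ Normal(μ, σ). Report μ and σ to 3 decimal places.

If T ~ Lognormal(μ,σ) then ln T ~ Normal(μ,σ), so the p-quantile of ln T is μ + z_p·σ.
ln(110) = 4.7 and ln(180) = 5.193; z_{0.25} = -0.6745, z_{0.78} = 0.7722.
σ = (5.193 − 4.7)/(0.7722 − (-0.6745)) = 0.340.
μ = 4.7 − (-0.6745)·0.340 = 4.930.

μ ≈ 4.930, σ ≈ 0.340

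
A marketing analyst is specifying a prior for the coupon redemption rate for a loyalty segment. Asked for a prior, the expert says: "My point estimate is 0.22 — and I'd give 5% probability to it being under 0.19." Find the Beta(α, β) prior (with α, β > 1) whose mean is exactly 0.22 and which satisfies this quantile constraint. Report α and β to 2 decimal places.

With mean 0.22 fixed, write α = 0.22s, β = 0.78s where s = α+β.
Need P(θ < 0.19) = 0.05 under Beta(0.22s, 0.78s). Normal approximation: (q−m)/√(m(1−m)/s) ≈ z_{0.05} = -1.64, so s ≈ 0.22·0.78·(-1.64)²/(0.19−0.22)² = 515.9.
At s = 515.9: P(θ<0.19) ≈ 0.046. Adjusting to match 0.05 gives s ≈ 493.04.
So α = 0.22·493.04 ≈ 108.47, β = 0.78·493.04 ≈ 384.57.

α ≈ 108.47, β ≈ 384.57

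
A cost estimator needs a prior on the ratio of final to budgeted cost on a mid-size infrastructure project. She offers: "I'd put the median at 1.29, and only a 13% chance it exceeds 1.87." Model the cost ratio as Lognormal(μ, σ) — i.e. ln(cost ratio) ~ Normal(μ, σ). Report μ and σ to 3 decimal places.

μ ≈ 0.255, σ ≈ 0.330

If T ~ Lognormal(μ,σ) then ln T ~ Normal(μ,σ), so the p-quantile of ln T is μ + z_p·σ.
ln(1.29) = 0.2546 and ln(1.87) = 0.6259; z_{0.5} = 0, z_{0.87} = 1.126.
σ = (0.6259 − 0.2546)/(1.126 − (0)) = 0.330.
μ = 0.2546 − (0)·0.330 = 0.255.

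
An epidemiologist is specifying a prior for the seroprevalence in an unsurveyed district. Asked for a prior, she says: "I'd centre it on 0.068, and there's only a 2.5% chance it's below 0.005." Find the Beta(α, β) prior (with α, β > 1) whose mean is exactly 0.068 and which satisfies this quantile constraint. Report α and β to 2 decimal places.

α ≈ 1.48, β ≈ 20.22

With mean 0.068 fixed, write α = 0.068s, β = 0.932s where s = α+β.
Need P(θ < 0.005) = 0.025 under Beta(0.068s, 0.932s). Normal approximation: (q−m)/√(m(1−m)/s) ≈ z_{0.025} = -1.96, so s ≈ 0.068·0.932·(-1.96)²/(0.005−0.068)² = 61.3.
At s = 61.3: P(θ<0.005) ≈ 0.000. Adjusting to match 0.025 gives s ≈ 21.70.
So α = 0.068·21.70 ≈ 1.48, β = 0.932·21.70 ≈ 20.22.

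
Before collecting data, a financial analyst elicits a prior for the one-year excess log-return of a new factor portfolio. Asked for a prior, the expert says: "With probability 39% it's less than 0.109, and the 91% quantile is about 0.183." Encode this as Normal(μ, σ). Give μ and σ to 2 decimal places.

For Normal(μ,σ), the p-quantile is μ + z_p·σ. Here z_{0.39} = -0.2793, z_{0.91} = 1.341.
So 0.109 = μ − 0.2793σ and 0.183 = μ + 1.341σ.
Subtracting: σ = (0.183 − 0.109)/(1.341 − (-0.2793)) = 0.05.
Then μ = 0.109 − (-0.2793)·0.05 = 0.12.

μ = 0.12, σ = 0.05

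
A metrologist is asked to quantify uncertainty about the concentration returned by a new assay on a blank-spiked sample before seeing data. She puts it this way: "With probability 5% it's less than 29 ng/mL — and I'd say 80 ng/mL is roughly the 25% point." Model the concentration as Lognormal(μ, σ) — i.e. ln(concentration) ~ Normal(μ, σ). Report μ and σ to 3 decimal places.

If T ~ Lognormal(μ,σ) then ln T ~ Normal(μ,σ), so the p-quantile of ln T is μ + z_p·σ.
ln(29) = 3.367 and ln(80) = 4.382; z_{0.05} = -1.645, z_{0.25} = -0.6745.
σ = (4.382 − 3.367)/(-0.6745 − (-1.645)) = 1.046.
μ = 3.367 − (-1.645)·1.046 = 5.087.

μ ≈ 5.087, σ ≈ 1.046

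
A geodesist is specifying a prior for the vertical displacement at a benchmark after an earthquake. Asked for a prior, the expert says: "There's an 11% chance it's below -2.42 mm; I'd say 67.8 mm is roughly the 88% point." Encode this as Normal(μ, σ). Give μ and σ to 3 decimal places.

μ = 33.444, σ = 29.240

For Normal(μ,σ), the p-quantile is μ + z_p·σ. Here z_{0.11} = -1.227, z_{0.88} = 1.175.
So -2.42 = μ − 1.227σ and 67.8 = μ + 1.175σ.
Subtracting: σ = (67.8 − -2.42)/(1.175 − (-1.227)) = 29.240.
Then μ = -2.42 − (-1.227)·29.240 = 33.444.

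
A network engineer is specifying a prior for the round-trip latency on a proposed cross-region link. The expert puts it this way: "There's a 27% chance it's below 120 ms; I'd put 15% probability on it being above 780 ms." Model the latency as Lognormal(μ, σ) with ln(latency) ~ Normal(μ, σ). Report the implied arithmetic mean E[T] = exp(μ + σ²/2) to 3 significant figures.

E[T] ≈ 458 ms

If T ~ Lognormal(μ,σ) then ln T ~ Normal(μ,σ), so the p-quantile of ln T is μ + z_p·σ.
ln(120) = 4.787 and ln(780) = 6.659; z_{0.27} = -0.6128, z_{0.85} = 1.036.
σ = (6.659 − 4.787)/(1.036 − (-0.6128)) = 1.135.
μ = 4.787 − (-0.6128)·1.135 = 5.483.
E[T] = exp(μ + σ²/2) = exp(5.483 + 0.6440) = 458 ms.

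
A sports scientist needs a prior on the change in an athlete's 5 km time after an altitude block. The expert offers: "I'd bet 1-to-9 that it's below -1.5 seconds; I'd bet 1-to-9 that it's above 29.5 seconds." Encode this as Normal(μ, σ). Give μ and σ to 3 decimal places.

The p-quantile of Normal(μ,σ) is μ + z_p·σ, with z_{0.1} = -1.282 and z_{0.9} = 1.282.
Eliminate σ: μ = (z₂·x₁ − z₁·x₂)/(z₂ − z₁) = (1.282·-1.5 − (-1.282)·29.5)/2.563 = 14.000.
Then σ = (x₂ − x₁)/(z₂ − z₁) = (29.5 − -1.5)/2.563 = 12.095.

μ = 14.000, σ = 12.095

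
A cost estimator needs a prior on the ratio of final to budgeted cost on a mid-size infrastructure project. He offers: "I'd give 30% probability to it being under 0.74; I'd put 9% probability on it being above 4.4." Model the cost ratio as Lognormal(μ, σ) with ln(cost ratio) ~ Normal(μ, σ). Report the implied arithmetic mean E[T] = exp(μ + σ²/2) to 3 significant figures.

If T ~ Lognormal(μ,σ) then ln T ~ Normal(μ,σ), so the p-quantile of ln T is μ + z_p·σ.
ln(0.74) = -0.3011 and ln(4.4) = 1.482; z_{0.3} = -0.5244, z_{0.91} = 1.341.
σ = (1.482 − -0.3011)/(1.341 − (-0.5244)) = 0.956.
μ = -0.3011 − (-0.5244)·0.956 = 0.200.
E[T] = exp(μ + σ²/2) = exp(0.200 + 0.4568) = 1.93.

E[T] ≈ 1.93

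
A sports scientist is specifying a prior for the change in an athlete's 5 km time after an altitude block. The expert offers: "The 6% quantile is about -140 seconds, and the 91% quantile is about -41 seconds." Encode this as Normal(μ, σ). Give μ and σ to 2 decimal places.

The p-quantile of Normal(μ,σ) is μ + z_p·σ, with z_{0.06} = -1.555 and z_{0.91} = 1.341.
Eliminate σ: μ = (z₂·x₁ − z₁·x₂)/(z₂ − z₁) = (1.341·-140 − (-1.555)·-41)/2.896 = -86.84.
Then σ = (x₂ − x₁)/(z₂ − z₁) = (-41 − -140)/2.896 = 34.19.

μ = -86.84, σ = 34.19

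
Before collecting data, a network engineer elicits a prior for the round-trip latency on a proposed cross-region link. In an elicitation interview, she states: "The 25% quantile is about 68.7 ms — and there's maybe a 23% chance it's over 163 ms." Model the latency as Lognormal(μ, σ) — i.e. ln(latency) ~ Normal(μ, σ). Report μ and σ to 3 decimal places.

If T ~ Lognormal(μ,σ) then ln T ~ Normal(μ,σ), so the p-quantile of ln T is μ + z_p·σ.
ln(68.7) = 4.23 and ln(163) = 5.094; z_{0.25} = -0.6745, z_{0.77} = 0.7388.
σ = (5.094 − 4.23)/(0.7388 − (-0.6745)) = 0.611.
μ = 4.23 − (-0.6745)·0.611 = 4.642.

μ ≈ 4.642, σ ≈ 0.611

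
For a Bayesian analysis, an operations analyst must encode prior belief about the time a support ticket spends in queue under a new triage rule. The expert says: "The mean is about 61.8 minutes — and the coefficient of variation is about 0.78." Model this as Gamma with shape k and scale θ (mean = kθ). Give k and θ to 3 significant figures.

For Gamma(k, scale θ): mean = kθ, variance = kθ², so CV = 1/√k.
CV = 0.78, hence k = 1/CV² = 1.64.
Then θ = mean/k = 61.8/1.64 = 37.6.

k ≈ 1.64, θ ≈ 37.6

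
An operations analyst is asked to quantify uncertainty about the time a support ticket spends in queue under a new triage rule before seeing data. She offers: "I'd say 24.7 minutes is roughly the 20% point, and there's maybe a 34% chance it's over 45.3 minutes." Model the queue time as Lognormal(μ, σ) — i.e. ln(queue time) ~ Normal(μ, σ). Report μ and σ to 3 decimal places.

μ ≈ 3.614, σ ≈ 0.484

If T ~ Lognormal(μ,σ) then ln T ~ Normal(μ,σ), so the p-quantile of ln T is μ + z_p·σ.
ln(24.7) = 3.207 and ln(45.3) = 3.813; z_{0.2} = -0.8416, z_{0.66} = 0.4125.
σ = (3.813 − 3.207)/(0.4125 − (-0.8416)) = 0.484.
μ = 3.207 − (-0.8416)·0.484 = 3.614.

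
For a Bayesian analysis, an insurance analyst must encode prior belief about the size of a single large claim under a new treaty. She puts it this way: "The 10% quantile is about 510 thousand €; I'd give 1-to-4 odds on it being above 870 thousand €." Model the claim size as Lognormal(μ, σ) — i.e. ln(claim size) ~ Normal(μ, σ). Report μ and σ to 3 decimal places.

If T ~ Lognormal(μ,σ) then ln T ~ Normal(μ,σ), so the p-quantile of ln T is μ + z_p·σ.
ln(510) = 6.234 and ln(870) = 6.768; z_{0.1} = -1.282, z_{0.8} = 0.8416.
σ = (6.768 − 6.234)/(0.8416 − (-1.282)) = 0.252.
μ = 6.234 − (-1.282)·0.252 = 6.557.

μ ≈ 6.557, σ ≈ 0.252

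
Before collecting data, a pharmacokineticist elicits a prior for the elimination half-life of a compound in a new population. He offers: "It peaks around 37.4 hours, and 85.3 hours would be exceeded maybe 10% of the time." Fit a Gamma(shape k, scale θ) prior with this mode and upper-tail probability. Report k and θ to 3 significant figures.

Gamma(k,θ) with k>1 has mode (k−1)θ, so θ = 37.4/(k−1).
Need P(X < 85.3) = 0.9 with θ tied to k this way. Start at k = 2, θ = 37.4: P(X<85.3) ≈ 0.665.
Too low — raise k to concentrate. Iterating converges to k ≈ 3.83.
Then θ = 37.4/(3.83−1) ≈ 13.2.

k ≈ 3.83, θ ≈ 13.2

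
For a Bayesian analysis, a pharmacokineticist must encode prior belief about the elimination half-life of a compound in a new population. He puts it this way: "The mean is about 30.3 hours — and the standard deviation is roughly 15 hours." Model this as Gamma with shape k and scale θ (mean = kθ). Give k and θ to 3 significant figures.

k ≈ 4.08, θ ≈ 7.43

For Gamma(k, scale θ): mean = kθ, variance = kθ², so CV = 1/√k.
CV = SD/mean = 15/30.3 = 0.495, hence k = 1/CV² = 4.08.
Then θ = mean/k = 30.3/4.08 = 7.43.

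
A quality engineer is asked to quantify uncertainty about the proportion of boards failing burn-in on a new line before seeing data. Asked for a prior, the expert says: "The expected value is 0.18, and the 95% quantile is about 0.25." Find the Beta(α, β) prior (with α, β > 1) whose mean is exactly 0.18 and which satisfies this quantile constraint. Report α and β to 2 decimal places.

α ≈ 16.25, β ≈ 74.03

With mean 0.18 fixed, write α = 0.18s, β = 0.82s where s = α+β.
Need P(θ < 0.25) = 0.95 under Beta(0.18s, 0.82s). Normal approximation: (q−m)/√(m(1−m)/s) ≈ z_{0.95} = 1.64, so s ≈ 0.18·0.82·(1.64)²/(0.25−0.18)² = 81.5.
At s = 81.5: P(θ<0.25) ≈ 0.942. Adjusting to match 0.95 gives s ≈ 90.28.
So α = 0.18·90.28 ≈ 16.25, β = 0.82·90.28 ≈ 74.03.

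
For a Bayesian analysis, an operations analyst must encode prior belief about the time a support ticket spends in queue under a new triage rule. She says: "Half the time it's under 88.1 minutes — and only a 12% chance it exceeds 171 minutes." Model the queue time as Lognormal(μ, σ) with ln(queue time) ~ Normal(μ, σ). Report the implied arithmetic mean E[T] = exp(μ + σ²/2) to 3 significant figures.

E[T] ≈ 103 minutes

If T ~ Lognormal(μ,σ) then ln T ~ Normal(μ,σ), so the p-quantile of ln T is μ + z_p·σ.
ln(88.1) = 4.478 and ln(171) = 5.142; z_{0.5} = 0, z_{0.88} = 1.175.
σ = (5.142 − 4.478)/(1.175 − (0)) = 0.564.
μ = 4.478 − (0)·0.564 = 4.478.
E[T] = exp(μ + σ²/2) = exp(4.478 + 0.1593) = 103 minutes.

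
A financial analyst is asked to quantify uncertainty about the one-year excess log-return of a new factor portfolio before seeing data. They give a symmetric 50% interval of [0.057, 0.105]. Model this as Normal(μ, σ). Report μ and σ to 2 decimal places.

μ = 0.08, σ = 0.04

A symmetric 50% interval runs μ ± z·σ with z = 0.6745.
Half-width = 0.024, so σ = 0.024/0.6745 = 0.04.
μ is the interval midpoint, 0.08.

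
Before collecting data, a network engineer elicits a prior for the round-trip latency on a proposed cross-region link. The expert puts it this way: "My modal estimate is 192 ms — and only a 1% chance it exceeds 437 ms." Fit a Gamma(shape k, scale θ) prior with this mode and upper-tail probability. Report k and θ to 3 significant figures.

Gamma(k,θ) with k>1 has mode (k−1)θ, so θ = 192/(k−1).
Need P(X < 437) = 0.99 with θ tied to k this way. Start at k = 2, θ = 192: P(X<437) ≈ 0.664.
Too low — raise k to concentrate. Iterating converges to k ≈ 8.08.
Then θ = 192/(8.08−1) ≈ 27.1.

k ≈ 8.08, θ ≈ 27.1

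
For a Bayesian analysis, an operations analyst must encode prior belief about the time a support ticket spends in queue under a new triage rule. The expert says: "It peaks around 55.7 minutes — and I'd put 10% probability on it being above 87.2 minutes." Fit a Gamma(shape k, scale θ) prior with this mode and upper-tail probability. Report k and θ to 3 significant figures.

k ≈ 10.3, θ ≈ 5.98

Gamma(k,θ) with k>1 has mode (k−1)θ, so θ = 55.7/(k−1).
Need P(X < 87.2) = 0.9 with θ tied to k this way. Start at k = 2, θ = 55.7: P(X<87.2) ≈ 0.464.
Too low — raise k to concentrate. Iterating converges to k ≈ 10.3.
Then θ = 55.7/(10.3−1) ≈ 5.98.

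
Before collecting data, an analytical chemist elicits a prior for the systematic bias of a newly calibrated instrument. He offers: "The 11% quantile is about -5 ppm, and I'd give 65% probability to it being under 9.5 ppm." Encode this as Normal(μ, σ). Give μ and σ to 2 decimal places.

The p-quantile of Normal(μ,σ) is μ + z_p·σ, with z_{0.11} = -1.227 and z_{0.65} = 0.3853.
Eliminate σ: μ = (z₂·x₁ − z₁·x₂)/(z₂ − z₁) = (0.3853·-5 − (-1.227)·9.5)/1.612 = 6.03.
Then σ = (x₂ − x₁)/(z₂ − z₁) = (9.5 − -5)/1.612 = 9.00.

μ = 6.03, σ = 9.00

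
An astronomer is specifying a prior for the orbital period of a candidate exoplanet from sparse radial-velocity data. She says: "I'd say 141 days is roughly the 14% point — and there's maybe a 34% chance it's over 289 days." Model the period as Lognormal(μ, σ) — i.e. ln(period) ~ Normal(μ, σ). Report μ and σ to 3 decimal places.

μ ≈ 5.468, σ ≈ 0.481

If T ~ Lognormal(μ,σ) then ln T ~ Normal(μ,σ), so the p-quantile of ln T is μ + z_p·σ.
ln(141) = 4.949 and ln(289) = 5.666; z_{0.14} = -1.08, z_{0.66} = 0.4125.
σ = (5.666 − 4.949)/(0.4125 − (-1.08)) = 0.481.
μ = 4.949 − (-1.08)·0.481 = 5.468.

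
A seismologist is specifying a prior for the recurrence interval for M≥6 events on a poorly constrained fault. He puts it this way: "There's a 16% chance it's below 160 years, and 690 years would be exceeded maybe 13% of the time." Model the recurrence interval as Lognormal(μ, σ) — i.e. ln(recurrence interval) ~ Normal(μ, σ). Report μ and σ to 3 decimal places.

If T ~ Lognormal(μ,σ) then ln T ~ Normal(μ,σ), so the p-quantile of ln T is μ + z_p·σ.
ln(160) = 5.075 and ln(690) = 6.537; z_{0.16} = -0.9945, z_{0.87} = 1.126.
σ = (6.537 − 5.075)/(1.126 − (-0.9945)) = 0.689.
μ = 5.075 − (-0.9945)·0.689 = 5.760.

μ ≈ 5.760, σ ≈ 0.689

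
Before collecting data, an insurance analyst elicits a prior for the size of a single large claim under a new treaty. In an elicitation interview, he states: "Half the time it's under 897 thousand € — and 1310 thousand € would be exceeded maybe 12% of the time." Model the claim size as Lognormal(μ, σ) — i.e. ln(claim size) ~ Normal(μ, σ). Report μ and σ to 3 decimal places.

μ ≈ 6.799, σ ≈ 0.322

If T ~ Lognormal(μ,σ) then ln T ~ Normal(μ,σ), so the p-quantile of ln T is μ + z_p·σ.
ln(897) = 6.799 and ln(1310) = 7.178; z_{0.5} = 0, z_{0.88} = 1.175.
σ = (7.178 − 6.799)/(1.175 − (0)) = 0.322.
μ = 6.799 − (0)·0.322 = 6.799.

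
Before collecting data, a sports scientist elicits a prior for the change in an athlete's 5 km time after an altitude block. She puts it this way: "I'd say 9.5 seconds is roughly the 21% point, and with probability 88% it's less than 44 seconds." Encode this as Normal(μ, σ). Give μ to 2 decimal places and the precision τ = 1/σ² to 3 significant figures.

For Normal(μ,σ), the p-quantile is μ + z_p·σ. Here z_{0.21} = -0.8064, z_{0.88} = 1.175.
So 9.5 = μ − 0.8064σ and 44 = μ + 1.175σ.
Subtracting: σ = (44 − 9.5)/(1.175 − (-0.8064)) = 17.41.
Then μ = 9.5 − (-0.8064)·17.41 = 23.54.
Precision τ = 1/σ² = 1/17.41² = 0.0033.

μ = 23.54, τ = 0.0033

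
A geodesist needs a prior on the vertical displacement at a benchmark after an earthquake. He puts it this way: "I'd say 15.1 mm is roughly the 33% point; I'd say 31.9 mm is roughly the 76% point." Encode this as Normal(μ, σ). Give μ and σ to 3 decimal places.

μ = 21.548, σ = 14.657

For Normal(μ,σ), the p-quantile is μ + z_p·σ. Here z_{0.33} = -0.4399, z_{0.76} = 0.7063.
So 15.1 = μ − 0.4399σ and 31.9 = μ + 0.7063σ.
Subtracting: σ = (31.9 − 15.1)/(0.7063 − (-0.4399)) = 14.657.
Then μ = 15.1 − (-0.4399)·14.657 = 21.548.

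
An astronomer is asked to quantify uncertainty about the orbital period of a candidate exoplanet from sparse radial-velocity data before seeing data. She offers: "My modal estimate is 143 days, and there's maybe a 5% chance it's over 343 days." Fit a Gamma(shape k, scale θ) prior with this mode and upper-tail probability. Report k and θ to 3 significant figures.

Gamma(k,θ) with k>1 has mode (k−1)θ, so θ = 143/(k−1).
Need P(X < 343) = 0.95 with θ tied to k this way. Start at k = 2, θ = 143: P(X<343) ≈ 0.691.
Too low — raise k to concentrate. Iterating converges to k ≈ 4.56.
Then θ = 143/(4.56−1) ≈ 40.1.

k ≈ 4.56, θ ≈ 40.1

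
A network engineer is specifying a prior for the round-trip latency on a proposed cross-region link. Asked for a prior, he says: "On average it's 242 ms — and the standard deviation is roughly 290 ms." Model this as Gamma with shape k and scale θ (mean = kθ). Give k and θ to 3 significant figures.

k ≈ 0.696, θ ≈ 348

For Gamma(k, scale θ): mean = kθ, variance = kθ², so CV = 1/√k.
CV = SD/mean = 290/242 = 1.198, hence k = 1/CV² = 0.696.
Then θ = mean/k = 242/0.696 = 348.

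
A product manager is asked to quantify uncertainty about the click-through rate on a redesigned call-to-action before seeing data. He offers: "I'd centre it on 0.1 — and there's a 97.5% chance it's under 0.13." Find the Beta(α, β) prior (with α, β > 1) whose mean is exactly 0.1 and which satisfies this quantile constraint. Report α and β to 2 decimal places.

α ≈ 43.08, β ≈ 387.69

With mean 0.1 fixed, write α = 0.1s, β = 0.9s where s = α+β.
Need P(θ < 0.13) = 0.975 under Beta(0.1s, 0.9s). Normal approximation: (q−m)/√(m(1−m)/s) ≈ z_{0.975} = 1.96, so s ≈ 0.1·0.9·(1.96)²/(0.13−0.1)² = 384.1.
At s = 384.1: P(θ<0.13) ≈ 0.968. Adjusting to match 0.975 gives s ≈ 430.76.
So α = 0.1·430.76 ≈ 43.08, β = 0.9·430.76 ≈ 387.69.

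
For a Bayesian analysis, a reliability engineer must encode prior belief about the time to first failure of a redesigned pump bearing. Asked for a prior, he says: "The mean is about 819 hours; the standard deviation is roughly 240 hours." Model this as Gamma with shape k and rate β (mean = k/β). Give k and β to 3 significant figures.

k ≈ 11.6, β ≈ 0.0142

For Gamma(k, rate β): mean = k/β, variance = k/β², so CV = 1/√k.
CV = SD/mean = 240/819 = 0.293, hence k = 1/CV² = 11.6.
Then β = k/mean = 11.6/819 = 0.0142.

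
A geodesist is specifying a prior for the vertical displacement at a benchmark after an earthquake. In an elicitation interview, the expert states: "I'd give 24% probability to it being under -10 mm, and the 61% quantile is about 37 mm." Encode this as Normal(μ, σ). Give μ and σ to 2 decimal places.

μ = 23.68, σ = 47.69

For Normal(μ,σ), the p-quantile is μ + z_p·σ. Here z_{0.24} = -0.7063, z_{0.61} = 0.2793.
So -10 = μ − 0.7063σ and 37 = μ + 0.2793σ.
Subtracting: σ = (37 − -10)/(0.2793 − (-0.7063)) = 47.69.
Then μ = -10 − (-0.7063)·47.69 = 23.68.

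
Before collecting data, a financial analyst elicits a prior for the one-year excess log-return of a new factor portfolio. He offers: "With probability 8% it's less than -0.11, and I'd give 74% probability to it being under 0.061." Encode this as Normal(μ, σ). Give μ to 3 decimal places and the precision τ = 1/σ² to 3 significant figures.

μ = 0.007, τ = 143

The p-quantile of Normal(μ,σ) is μ + z_p·σ, with z_{0.08} = -1.405 and z_{0.74} = 0.6433.
Eliminate σ: μ = (z₂·x₁ − z₁·x₂)/(z₂ − z₁) = (0.6433·-0.11 − (-1.405)·0.061)/2.048 = 0.007.
Then σ = (x₂ − x₁)/(z₂ − z₁) = (0.061 − -0.11)/2.048 = 0.083.
Precision τ = 1/σ² = 1/0.08348² = 143.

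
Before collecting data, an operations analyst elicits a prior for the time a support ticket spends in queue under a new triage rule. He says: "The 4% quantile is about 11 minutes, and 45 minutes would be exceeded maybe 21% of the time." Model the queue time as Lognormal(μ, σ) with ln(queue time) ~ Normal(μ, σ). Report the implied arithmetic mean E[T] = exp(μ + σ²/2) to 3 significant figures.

If T ~ Lognormal(μ,σ) then ln T ~ Normal(μ,σ), so the p-quantile of ln T is μ + z_p·σ.
ln(11) = 2.398 and ln(45) = 3.807; z_{0.04} = -1.751, z_{0.79} = 0.8064.
σ = (3.807 − 2.398)/(0.8064 − (-1.751)) = 0.551.
μ = 2.398 − (-1.751)·0.551 = 3.362.
E[T] = exp(μ + σ²/2) = exp(3.362 + 0.1518) = 33.6 minutes.

E[T] ≈ 33.6 minutes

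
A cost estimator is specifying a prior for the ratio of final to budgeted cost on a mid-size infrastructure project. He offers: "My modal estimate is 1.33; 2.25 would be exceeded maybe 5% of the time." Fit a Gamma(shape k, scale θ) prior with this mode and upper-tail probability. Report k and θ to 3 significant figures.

Gamma(k,θ) with k>1 has mode (k−1)θ, so θ = 1.33/(k−1).
Need P(X < 2.25) = 0.95 with θ tied to k this way. Start at k = 2, θ = 1.33: P(X<2.25) ≈ 0.504.
Too low — raise k to concentrate. Iterating converges to k ≈ 11.1.
Then θ = 1.33/(11.1−1) ≈ 0.132.

k ≈ 11.1, θ ≈ 0.132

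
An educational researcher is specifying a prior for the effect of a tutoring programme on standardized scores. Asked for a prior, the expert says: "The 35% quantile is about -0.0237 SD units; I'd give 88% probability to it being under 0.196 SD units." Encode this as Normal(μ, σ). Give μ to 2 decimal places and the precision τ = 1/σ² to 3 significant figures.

μ = 0.03, τ = 50.4

For Normal(μ,σ), the p-quantile is μ + z_p·σ. Here z_{0.35} = -0.3853, z_{0.88} = 1.175.
So -0.0237 = μ − 0.3853σ and 0.196 = μ + 1.175σ.
Subtracting: σ = (0.196 − -0.0237)/(1.175 − (-0.3853)) = 0.14.
Then μ = -0.0237 − (-0.3853)·0.14 = 0.03.
Precision τ = 1/σ² = 1/0.1408² = 50.4.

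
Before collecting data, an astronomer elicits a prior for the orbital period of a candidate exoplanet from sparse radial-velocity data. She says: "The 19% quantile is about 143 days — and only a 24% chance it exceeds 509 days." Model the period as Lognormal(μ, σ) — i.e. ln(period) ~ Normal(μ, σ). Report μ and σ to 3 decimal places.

If T ~ Lognormal(μ,σ) then ln T ~ Normal(μ,σ), so the p-quantile of ln T is μ + z_p·σ.
ln(143) = 4.963 and ln(509) = 6.232; z_{0.19} = -0.8779, z_{0.76} = 0.7063.
σ = (6.232 − 4.963)/(0.7063 − (-0.8779)) = 0.801.
μ = 4.963 − (-0.8779)·0.801 = 5.666.

μ ≈ 5.666, σ ≈ 0.801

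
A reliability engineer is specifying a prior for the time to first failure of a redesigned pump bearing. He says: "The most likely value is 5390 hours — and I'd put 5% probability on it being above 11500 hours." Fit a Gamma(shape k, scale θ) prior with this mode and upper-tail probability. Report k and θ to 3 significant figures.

Gamma(k,θ) with k>1 has mode (k−1)θ, so θ = 5390/(k−1).
Need P(X < 11500) = 0.95 with θ tied to k this way. Start at k = 2, θ = 5390: P(X<11500) ≈ 0.629.
Too low — raise k to concentrate. Iterating converges to k ≈ 5.8.
Then θ = 5390/(5.8−1) ≈ 1120.

k ≈ 5.8, θ ≈ 1120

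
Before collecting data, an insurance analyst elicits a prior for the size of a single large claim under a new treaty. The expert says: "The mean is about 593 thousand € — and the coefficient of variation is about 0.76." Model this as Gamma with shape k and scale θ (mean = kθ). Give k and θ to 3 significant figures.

For Gamma(k, scale θ): mean = kθ, variance = kθ², so CV = 1/√k.
CV = 0.76, hence k = 1/CV² = 1.73.
Then θ = mean/k = 593/1.73 = 343.

k ≈ 1.73, θ ≈ 343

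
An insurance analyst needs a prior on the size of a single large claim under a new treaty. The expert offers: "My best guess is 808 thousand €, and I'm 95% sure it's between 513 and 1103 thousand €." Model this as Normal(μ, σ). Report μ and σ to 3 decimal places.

A symmetric 95% interval runs μ ± z·σ with z = 1.96.
Half-width = 295, so σ = 295/1.96 = 150.513.
μ is the stated best guess, 808.000.

μ = 808.000, σ = 150.513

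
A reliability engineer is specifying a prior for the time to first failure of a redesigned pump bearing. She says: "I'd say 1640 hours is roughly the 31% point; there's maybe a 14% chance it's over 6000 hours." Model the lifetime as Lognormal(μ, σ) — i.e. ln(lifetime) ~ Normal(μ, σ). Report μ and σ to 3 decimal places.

If T ~ Lognormal(μ,σ) then ln T ~ Normal(μ,σ), so the p-quantile of ln T is μ + z_p·σ.
ln(1640) = 7.402 and ln(6000) = 8.7; z_{0.31} = -0.4959, z_{0.86} = 1.08.
σ = (8.7 − 7.402)/(1.08 − (-0.4959)) = 0.823.
μ = 7.402 − (-0.4959)·0.823 = 7.810.

μ ≈ 7.810, σ ≈ 0.823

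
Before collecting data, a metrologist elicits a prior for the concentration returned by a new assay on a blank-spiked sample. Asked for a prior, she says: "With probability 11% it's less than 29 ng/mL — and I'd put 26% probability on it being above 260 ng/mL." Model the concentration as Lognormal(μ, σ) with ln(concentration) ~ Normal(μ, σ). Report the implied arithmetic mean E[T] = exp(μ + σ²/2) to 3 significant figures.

If T ~ Lognormal(μ,σ) then ln T ~ Normal(μ,σ), so the p-quantile of ln T is μ + z_p·σ.
ln(29) = 3.367 and ln(260) = 5.561; z_{0.11} = -1.227, z_{0.74} = 0.6433.
σ = (5.561 − 3.367)/(0.6433 − (-1.227)) = 1.173.
μ = 3.367 − (-1.227)·1.173 = 4.806.
E[T] = exp(μ + σ²/2) = exp(4.806 + 0.6880) = 243 ng/mL.

E[T] ≈ 243 ng/mL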